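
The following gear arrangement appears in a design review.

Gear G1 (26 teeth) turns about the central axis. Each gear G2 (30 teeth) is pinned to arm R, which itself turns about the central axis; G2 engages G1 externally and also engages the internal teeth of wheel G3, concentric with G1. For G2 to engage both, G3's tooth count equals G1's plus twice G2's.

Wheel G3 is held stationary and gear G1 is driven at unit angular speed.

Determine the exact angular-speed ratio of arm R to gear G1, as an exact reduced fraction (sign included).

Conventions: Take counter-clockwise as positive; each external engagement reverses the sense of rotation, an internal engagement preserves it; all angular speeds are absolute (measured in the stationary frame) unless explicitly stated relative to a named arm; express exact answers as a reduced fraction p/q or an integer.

13/56

class = planetary set [G3 = 26+2·30 = 86; Willis about the carrier]
ring teeth: 26 + 2·30 = 86
26(ω_sun−ω_arm) = −86(ω_ring−ω_arm),  ω_ring = 0, ω_sun = 1
26(1−ω_arm) = −86(0−ω_arm)  ⇒  112·ω_arm = 26  ⇒  ω_arm = 13/56
ω_out/ω_in = 13/56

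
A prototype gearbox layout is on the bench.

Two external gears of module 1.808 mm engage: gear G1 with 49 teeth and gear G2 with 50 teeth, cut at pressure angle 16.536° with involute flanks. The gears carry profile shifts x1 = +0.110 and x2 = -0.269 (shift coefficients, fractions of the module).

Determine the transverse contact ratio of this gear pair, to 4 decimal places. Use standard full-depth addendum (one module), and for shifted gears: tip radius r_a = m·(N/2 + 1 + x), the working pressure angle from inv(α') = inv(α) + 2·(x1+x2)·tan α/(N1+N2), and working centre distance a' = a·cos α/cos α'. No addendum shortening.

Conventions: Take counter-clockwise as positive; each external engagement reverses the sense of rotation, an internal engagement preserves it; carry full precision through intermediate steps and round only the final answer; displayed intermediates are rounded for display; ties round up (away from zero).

recognized (one external pair, fixed centres): single-mesh tooth geometry, m = 1.808, N1 = 49, N2 = 50
base radii: r_b1 = 42.463966, r_b2 = 43.330577
tip radii: r_a1 = 46.302880, r_a2 = 46.521648
inv(α') = inv(16.536°) + 2·(+0.110-0.269)·tan α/(49+50) = 0.00733576  ⇒  α' = 15.88984°
a' = a·cos α / cos α' = 89.4960·cos 16.536°/cos 15.88984° = 89.202999
action lengths: √(r_a1²−r_b1²) = 18.459911, √(r_a2²−r_b2²) = 16.932950
base pitch p_b = π·m·cos α = 5.445081
CR = (18.459911 + 16.932950 − 89.202999·sin 15.88984°)/5.445081 = 2.014680
contact ratio ≈ 2.0147

2.0147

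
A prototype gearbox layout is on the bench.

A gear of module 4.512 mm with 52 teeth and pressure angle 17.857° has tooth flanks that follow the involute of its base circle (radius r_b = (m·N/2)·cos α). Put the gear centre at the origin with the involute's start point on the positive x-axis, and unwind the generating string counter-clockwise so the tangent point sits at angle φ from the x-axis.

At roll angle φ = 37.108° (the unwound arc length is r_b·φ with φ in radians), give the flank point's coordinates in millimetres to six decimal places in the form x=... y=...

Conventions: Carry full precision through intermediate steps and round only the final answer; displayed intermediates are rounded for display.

recognized (one wheel, involute flank): single-mesh tooth geometry, m = 4.512, N = 52
pitch radius r_p = m·N/2 = 4.512·52/2 = 117.312000
base radius r_b = r_p·cos α = 117.312000·cos 17.857° = 111.660471
roll angle φ = 37.108° = 0.64765678 rad
x = r_b·(cos φ + φ·sin φ) = 132.679836
y = r_b·(sin φ − φ·cos φ) = 9.693610

x=132.679836 y=9.693610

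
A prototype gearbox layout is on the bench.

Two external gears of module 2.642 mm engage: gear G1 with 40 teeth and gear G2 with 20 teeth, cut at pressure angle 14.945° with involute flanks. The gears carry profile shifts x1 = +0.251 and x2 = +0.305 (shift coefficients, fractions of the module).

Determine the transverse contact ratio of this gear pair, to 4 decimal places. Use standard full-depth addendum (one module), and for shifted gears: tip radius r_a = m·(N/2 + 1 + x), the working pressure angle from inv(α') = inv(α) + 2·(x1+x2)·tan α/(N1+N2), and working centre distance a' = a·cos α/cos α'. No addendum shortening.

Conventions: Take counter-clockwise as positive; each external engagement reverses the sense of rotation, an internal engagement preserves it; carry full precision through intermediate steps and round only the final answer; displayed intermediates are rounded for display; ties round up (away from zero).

single-mesh involute tooth geometry (40T engaging 20T at module 2.642)
base radii: r_b1 = 51.052625, r_b2 = 25.526313
tip radii: r_a1 = 56.145142, r_a2 = 29.867810
inv(α') = inv(14.945°) + 2·(+0.251+0.305)·tan α/(40+20) = 0.01102808  ⇒  α' = 18.14402°
a' = a·cos α / cos α' = 79.2600·cos 14.945°/cos 18.14402° = 80.585931
action lengths: √(r_a1²−r_b1²) = 23.364641, √(r_a2²−r_b2²) = 15.507851
base pitch p_b = π·m·cos α = 8.019328
CR = (23.364641 + 15.507851 − 80.585931·sin 18.14402°)/8.019328 = 1.718037
contact ratio ≈ 1.7180

1.7180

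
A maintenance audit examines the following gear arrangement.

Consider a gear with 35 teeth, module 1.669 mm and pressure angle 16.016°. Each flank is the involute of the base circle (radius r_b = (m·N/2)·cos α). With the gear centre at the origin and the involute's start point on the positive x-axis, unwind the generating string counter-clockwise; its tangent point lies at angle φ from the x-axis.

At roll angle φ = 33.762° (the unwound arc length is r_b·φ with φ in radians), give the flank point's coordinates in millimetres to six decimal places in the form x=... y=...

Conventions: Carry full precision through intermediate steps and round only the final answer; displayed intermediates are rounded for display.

topology: single-mesh involute geometry — m = 1.669, N = 35
pitch radius r_p = m·N/2 = 1.669·35/2 = 29.207500
base radius r_b = r_p·cos α = 29.207500·cos 16.016° = 28.073802
roll angle φ = 33.762° = 0.58925806 rad
x = r_b·(cos φ + φ·sin φ) = 32.532766
y = r_b·(sin φ − φ·cos φ) = 1.849018

x=32.532766 y=1.849018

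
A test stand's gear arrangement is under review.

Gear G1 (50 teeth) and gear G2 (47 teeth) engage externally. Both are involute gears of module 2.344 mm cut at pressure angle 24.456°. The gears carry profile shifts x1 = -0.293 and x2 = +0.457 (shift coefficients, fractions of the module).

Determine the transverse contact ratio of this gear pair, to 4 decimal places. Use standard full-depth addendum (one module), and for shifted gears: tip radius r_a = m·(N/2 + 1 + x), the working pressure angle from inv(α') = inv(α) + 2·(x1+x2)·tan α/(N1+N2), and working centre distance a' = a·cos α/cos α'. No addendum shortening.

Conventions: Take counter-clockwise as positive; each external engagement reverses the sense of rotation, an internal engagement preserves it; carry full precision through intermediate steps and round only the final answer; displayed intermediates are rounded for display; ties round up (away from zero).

class = single-mesh tooth geometry [involute pair 50T × 47T, m = 2.344]
base radii: r_b1 = 53.342377, r_b2 = 50.141834
tip radii: r_a1 = 60.257208, r_a2 = 58.499208
inv(α') = inv(24.456°) + 2·(-0.293+0.457)·tan α/(50+47) = 0.02949930  ⇒  α' = 24.87384°
a' = a·cos α / cos α' = 113.6840·cos 24.456°/cos 24.87384° = 114.065350
action lengths: √(r_a1²−r_b1²) = 28.027165, √(r_a2²−r_b2²) = 30.132272
base pitch p_b = π·m·cos α = 6.703201
CR = (28.027165 + 30.132272 − 114.065350·sin 24.87384°)/6.703201 = 1.518839
contact ratio ≈ 1.5188

1.5188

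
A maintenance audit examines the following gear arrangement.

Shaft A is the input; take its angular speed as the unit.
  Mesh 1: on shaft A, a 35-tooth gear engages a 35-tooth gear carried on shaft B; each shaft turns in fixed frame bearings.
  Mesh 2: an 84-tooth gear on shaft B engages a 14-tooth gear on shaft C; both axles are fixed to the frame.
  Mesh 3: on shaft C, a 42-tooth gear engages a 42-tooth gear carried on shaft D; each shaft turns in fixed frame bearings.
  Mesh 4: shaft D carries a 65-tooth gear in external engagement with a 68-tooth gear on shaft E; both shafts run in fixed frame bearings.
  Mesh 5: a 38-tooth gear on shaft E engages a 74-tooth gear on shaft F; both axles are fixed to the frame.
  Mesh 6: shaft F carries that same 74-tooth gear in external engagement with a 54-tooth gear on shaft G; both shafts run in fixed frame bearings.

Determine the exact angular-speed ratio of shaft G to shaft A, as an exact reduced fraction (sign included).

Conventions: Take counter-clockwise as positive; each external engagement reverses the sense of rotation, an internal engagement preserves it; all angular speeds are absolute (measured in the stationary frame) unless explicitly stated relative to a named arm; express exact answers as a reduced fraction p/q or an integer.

class = fixed-axis compound train [6 meshes; 6 ratios multiply, 6 sense flips]
mesh 1 [35T→35T]: running ratio 1, sense −
mesh 2 [84T→14T]: running ratio 6, sense +
mesh 3 [42T→42T]: running ratio 6, sense −
mesh 4 [65T→68T]: running ratio 195/34, sense +
mesh 5 [38T→74T]: running ratio 3705/1258, sense −
mesh 6 [74T→54T]: running ratio 1235/306, sense +
ω_out/ω_in = 1235/306

1235/306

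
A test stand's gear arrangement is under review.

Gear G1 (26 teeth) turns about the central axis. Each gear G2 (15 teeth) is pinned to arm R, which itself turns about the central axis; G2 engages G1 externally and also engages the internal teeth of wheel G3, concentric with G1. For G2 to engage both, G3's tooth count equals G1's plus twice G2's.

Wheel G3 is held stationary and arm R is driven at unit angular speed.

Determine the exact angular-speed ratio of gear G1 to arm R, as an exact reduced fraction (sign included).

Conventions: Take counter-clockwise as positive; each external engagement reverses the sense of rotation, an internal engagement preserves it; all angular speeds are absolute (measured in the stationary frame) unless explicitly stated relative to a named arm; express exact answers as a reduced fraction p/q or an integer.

41/13

recognized (axles ride arm R): planetary set, 26/15/56 teeth
ring teeth: 26 + 2·15 = 56
26(ω_sun−ω_arm) = −56(ω_ring−ω_arm),  ω_ring = 0, ω_arm = 1
ω_sun = 1 − (56/26)(0−1) = 41/13
ω_out/ω_in = 41/13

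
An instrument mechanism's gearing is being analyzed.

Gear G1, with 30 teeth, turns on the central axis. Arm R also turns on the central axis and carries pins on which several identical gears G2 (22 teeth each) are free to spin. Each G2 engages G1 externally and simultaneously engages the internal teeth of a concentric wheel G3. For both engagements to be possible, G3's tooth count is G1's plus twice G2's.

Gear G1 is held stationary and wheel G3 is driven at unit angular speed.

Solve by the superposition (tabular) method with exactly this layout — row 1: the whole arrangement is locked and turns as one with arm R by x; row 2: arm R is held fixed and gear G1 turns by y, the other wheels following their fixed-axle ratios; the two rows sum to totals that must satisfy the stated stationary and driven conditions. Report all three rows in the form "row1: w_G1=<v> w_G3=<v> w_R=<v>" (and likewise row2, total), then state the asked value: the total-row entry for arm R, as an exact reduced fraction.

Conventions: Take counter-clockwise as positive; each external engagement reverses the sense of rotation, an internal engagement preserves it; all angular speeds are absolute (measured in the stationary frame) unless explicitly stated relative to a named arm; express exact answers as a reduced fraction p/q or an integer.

planetary set (30T centre, 22T on arm, 74T internal) — Willis relation
row 1 (train locked, turned with arm): all members turn x
row 2 (arm held, sun turns y): ω_ring = −(30/74)·y, ω_arm = 0
boundary: total ω_sun = x + y = 0 and total ω_ring = x − (30/74)·y = 1  ⇒  y = -37/52, x = 37/52
row 2 ring = −(30/74)·(-37/52) = 15/52
totals (row 1 + row 2): sun 37/52 + (-37/52) = 0, ring 37/52 + 15/52 = 1, arm 37/52 + 0 = 37/52
asked cell (total, arm) = 37/52

row1: w_G1=37/52 w_G3=37/52 w_R=37/52
row2: w_G1=-37/52 w_G3=15/52 w_R=0
total: w_G1=0 w_G3=1 w_R=37/52
asked value: 37/52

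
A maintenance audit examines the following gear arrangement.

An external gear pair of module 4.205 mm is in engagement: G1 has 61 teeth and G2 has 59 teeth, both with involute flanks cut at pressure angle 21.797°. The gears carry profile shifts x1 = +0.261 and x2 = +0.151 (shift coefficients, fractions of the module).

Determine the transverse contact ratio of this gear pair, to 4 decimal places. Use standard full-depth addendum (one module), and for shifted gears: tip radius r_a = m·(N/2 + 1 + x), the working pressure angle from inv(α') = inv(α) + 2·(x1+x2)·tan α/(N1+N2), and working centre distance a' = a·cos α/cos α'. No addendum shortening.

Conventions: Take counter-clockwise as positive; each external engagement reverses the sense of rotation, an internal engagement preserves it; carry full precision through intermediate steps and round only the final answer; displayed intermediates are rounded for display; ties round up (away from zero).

1.6424

class = single-mesh tooth geometry [involute pair 61T × 59T, m = 4.205]
base radii: r_b1 = 119.083122, r_b2 = 115.178758
tip radii: r_a1 = 133.555005, r_a2 = 128.887455
inv(α') = inv(21.797°) + 2·(+0.261+0.151)·tan α/(61+59) = 0.02222737  ⇒  α' = 22.73532°
a' = a·cos α / cos α' = 252.3000·cos 21.797°/cos 22.73532° = 253.997472
action lengths: √(r_a1²−r_b1²) = 60.466101, √(r_a2²−r_b2²) = 57.843149
base pitch p_b = π·m·cos α = 12.265923
CR = (60.466101 + 57.843149 − 253.997472·sin 22.73532°)/12.265923 = 1.642410
contact ratio ≈ 1.6424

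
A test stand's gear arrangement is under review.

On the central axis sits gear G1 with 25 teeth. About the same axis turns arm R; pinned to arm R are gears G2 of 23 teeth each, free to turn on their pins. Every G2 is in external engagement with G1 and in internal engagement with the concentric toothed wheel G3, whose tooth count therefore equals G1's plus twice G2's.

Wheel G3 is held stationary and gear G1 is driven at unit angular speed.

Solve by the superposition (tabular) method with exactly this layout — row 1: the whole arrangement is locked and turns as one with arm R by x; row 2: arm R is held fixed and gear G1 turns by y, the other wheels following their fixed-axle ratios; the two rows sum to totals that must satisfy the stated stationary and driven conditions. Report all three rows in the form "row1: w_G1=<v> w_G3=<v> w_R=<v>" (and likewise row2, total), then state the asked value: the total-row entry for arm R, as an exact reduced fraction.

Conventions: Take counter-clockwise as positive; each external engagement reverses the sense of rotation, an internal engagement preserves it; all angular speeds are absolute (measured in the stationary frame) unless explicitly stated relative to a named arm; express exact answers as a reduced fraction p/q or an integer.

row1: w_G1=25/96 w_G3=25/96 w_R=25/96
row2: w_G1=71/96 w_G3=-25/96 w_R=0
total: w_G1=1 w_G3=0 w_R=25/96
asked value: 25/96

topology: planetary set — G1 25T / G2 23T / G3 71T, arm = carrier (Willis)
row 1 (train locked, turned with arm): all members turn x
row 2: sun turns y, ring = −(25/71)·y, arm 0
boundary: total ω_ring = x − (25/71)·y = 0 and total ω_sun = x + y = 1  ⇒  y = 71/96, x = 25/96
row 2 ring = −(25/71)·71/96 = -25/96
totals (row 1 + row 2): sun 25/96 + 71/96 = 1, ring 25/96 + (-25/96) = 0, arm 25/96 + 0 = 25/96
asked cell (total, arm) = 25/96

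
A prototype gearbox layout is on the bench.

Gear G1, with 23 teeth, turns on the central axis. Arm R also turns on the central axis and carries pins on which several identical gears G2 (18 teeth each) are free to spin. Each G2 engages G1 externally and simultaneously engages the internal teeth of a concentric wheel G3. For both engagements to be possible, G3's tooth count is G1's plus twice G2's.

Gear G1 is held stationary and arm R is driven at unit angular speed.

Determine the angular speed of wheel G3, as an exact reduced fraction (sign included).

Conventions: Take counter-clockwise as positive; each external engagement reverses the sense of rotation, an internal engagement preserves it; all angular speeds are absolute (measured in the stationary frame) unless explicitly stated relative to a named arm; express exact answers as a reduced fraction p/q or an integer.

82/59

recognized (axles ride arm R): planetary set, 23/18/59 teeth
ring teeth: 23 + 2·18 = 59
23(ω_sun−ω_arm) = −59(ω_ring−ω_arm),  ω_sun = 0, ω_arm = 1
ω_ring = 1 − (23/59)(0−1) = 82/59
exact speed ratio = 82/59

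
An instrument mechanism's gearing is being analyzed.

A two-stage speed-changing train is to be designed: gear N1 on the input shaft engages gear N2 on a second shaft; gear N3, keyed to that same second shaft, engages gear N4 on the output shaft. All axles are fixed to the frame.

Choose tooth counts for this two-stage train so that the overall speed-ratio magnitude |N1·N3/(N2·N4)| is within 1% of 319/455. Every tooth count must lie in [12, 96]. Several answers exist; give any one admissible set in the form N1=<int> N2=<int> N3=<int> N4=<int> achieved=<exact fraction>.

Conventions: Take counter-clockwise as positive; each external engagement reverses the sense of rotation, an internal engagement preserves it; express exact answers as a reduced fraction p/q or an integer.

topology: fixed-axis compound train — 2 stages, target 319/455
target = 319/455 in lowest terms: an exact hit needs N1·N3 = k·319 and N2·N4 = k·455 for one integer k, every count in [12, 96]; additionally prefer no 1:1 stage (N1 ≠ N2, N3 ≠ N4)
k = 1: no 1:1-free in-range split of k·319 and k·455 into factor pairs; take k = 2
k = 2: N1·N3 = 638 = 22·29, N2·N4 = 910 = 13·70
achieved = 22·29/(13·70) = 319/455; |achieved − target| = 0 ≤ 319/45500 ✓

N1=22 N2=13 N3=29 N4=70 achieved=319/455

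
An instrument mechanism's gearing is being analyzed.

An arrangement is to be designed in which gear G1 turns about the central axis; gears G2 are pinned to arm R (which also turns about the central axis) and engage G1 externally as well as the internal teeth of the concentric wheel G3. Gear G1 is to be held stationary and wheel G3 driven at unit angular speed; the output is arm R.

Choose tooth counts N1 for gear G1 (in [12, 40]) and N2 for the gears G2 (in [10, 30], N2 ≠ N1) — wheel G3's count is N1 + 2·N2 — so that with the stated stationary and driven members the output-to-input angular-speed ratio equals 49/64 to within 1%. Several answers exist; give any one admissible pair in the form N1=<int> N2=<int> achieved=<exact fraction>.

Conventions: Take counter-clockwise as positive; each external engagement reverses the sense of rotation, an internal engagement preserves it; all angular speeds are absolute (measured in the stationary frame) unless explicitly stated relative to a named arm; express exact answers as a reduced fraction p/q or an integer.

class = planetary set [ratio 49/64 wanted; Willis about the carrier]
Willis with ω_sun = 0: ω_arm/ω_ring = N3/(N1+N3); set equal to 49/64  ⇒  N3/N1 = (49/64)/(1 − 49/64) = 49/15
N3 = N1 + 2·N2  ⇒  N2/N1 = (N3/N1 − 1)/2 = (49/15 − 1)/2 = 17/15
smallest multiple with N1 ≥ 12 and N2 ≥ 10: k = 1  ⇒  N1 = 1·15 = 15, N2 = 1·17 = 17 (N1 ≤ 40, N2 ≤ 30, N2 ≠ N1 ✓), N3 = 15 + 2·17 = 49
check: N3/(N1+N3) with N1 = 15, N3 = 49 gives 49/64; |achieved − target| = 0 ≤ 49/6400 ✓

N1=15 N2=17 achieved=49/64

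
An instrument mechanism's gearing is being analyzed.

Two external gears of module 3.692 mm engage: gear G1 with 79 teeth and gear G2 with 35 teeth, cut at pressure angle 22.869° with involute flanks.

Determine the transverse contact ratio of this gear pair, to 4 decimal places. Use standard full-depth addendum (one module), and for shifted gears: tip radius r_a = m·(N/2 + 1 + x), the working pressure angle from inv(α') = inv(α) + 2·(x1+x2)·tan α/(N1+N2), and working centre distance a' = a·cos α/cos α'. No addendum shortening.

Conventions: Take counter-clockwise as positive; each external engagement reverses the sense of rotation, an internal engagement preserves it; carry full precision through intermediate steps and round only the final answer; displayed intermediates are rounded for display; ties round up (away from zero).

1.6182

topology: single-mesh involute geometry — m = 3.692, 79T/35T pair
base radii: r_b1 = 134.370836, r_b2 = 59.531383
tip radii: r_a1 = 149.526000, r_a2 = 68.302000
no profile shift: α' = α, a' = a
action lengths: √(r_a1²−r_b1²) = 65.593468, √(r_a2²−r_b2²) = 33.483991
base pitch p_b = π·m·cos α = 10.687049
CR = (65.593468 + 33.483991 − 210.444000·sin 22.86900°)/10.687049 = 1.618179
contact ratio ≈ 1.6182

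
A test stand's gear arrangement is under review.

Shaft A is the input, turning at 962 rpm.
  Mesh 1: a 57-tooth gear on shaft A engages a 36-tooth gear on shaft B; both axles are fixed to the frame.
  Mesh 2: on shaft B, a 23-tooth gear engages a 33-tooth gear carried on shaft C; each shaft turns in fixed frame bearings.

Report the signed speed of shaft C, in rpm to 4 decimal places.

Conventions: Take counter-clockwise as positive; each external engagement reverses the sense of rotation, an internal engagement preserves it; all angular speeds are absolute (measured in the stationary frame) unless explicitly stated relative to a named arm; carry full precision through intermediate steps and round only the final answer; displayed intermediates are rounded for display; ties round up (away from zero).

+1061.6010 rpm

class = fixed-axis compound train [2 meshes; 2 ratios multiply, 2 sense flips]
mesh 1 [57T→36T]: ω = 962.0000×57/36 = 1523.1667 rpm, sense flips to −
mesh 2 [23T→33T]: ω = 1523.1667×23/33 = 1061.6010 rpm, sense flips to +
signed output speed = +1061.6010 rpm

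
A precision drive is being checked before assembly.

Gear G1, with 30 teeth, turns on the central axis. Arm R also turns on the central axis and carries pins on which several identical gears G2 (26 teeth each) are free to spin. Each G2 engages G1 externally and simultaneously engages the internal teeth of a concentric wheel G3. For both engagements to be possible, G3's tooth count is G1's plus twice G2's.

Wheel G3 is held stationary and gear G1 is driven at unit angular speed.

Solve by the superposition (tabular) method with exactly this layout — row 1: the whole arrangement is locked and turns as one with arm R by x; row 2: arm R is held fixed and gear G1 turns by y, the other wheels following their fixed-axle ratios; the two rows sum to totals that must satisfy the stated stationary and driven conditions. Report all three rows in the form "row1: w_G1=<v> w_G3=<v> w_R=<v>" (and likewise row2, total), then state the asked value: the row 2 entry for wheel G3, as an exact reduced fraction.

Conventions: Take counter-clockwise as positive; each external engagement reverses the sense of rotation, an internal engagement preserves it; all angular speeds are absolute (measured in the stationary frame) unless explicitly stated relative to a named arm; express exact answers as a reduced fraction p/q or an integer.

row1: w_G1=15/56 w_G3=15/56 w_R=15/56
row2: w_G1=41/56 w_G3=-15/56 w_R=0
total: w_G1=1 w_G3=0 w_R=15/56
asked value: -15/56

planetary set (30T centre, 26T on arm, 82T internal) — Willis relation
row 1 (train locked, turned with arm): all members turn x
superposition row 2 [arm held]: sun y, ring −(30/82)·y, arm 0
boundary: total ω_ring = x − (30/82)·y = 0 and total ω_sun = x + y = 1  ⇒  y = 41/56, x = 15/56
row 2 ring = −(30/82)·41/56 = -15/56
totals (row 1 + row 2): sun 15/56 + 41/56 = 1, ring 15/56 + (-15/56) = 0, arm 15/56 + 0 = 15/56
asked cell (row2, ring) = -15/56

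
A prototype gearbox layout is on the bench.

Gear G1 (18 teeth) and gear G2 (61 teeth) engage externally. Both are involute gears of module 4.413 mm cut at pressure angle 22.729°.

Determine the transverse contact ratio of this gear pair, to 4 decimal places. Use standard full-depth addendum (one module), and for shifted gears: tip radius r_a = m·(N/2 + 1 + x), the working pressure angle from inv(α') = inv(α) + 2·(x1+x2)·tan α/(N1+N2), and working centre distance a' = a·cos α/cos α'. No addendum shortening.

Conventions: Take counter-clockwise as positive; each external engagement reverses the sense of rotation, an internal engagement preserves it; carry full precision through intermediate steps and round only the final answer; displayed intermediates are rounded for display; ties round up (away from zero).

class = single-mesh tooth geometry [involute pair 18T × 61T, m = 4.413]
base radii: r_b1 = 36.632683, r_b2 = 124.144092
tip radii: r_a1 = 44.130000, r_a2 = 139.009500
no profile shift: α' = α, a' = a
action lengths: √(r_a1²−r_b1²) = 24.606980, √(r_a2²−r_b2²) = 62.545068
base pitch p_b = π·m·cos α = 12.787219
CR = (24.606980 + 62.545068 − 174.313500·sin 22.72900°)/12.787219 = 1.548580
contact ratio ≈ 1.5486

1.5486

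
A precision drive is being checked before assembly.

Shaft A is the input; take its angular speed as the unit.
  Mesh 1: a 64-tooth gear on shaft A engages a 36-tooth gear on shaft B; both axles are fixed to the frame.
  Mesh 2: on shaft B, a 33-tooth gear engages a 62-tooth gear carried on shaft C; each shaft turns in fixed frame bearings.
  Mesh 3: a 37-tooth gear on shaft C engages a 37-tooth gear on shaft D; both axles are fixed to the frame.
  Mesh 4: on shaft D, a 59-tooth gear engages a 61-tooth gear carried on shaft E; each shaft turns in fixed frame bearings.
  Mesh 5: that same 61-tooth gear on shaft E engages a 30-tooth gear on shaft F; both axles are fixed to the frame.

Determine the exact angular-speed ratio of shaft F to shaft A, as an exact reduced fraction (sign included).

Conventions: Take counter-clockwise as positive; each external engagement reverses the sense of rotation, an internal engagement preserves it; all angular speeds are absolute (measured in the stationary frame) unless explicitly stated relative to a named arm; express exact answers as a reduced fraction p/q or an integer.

-2596/1395

class = fixed-axis compound train [5 meshes; 5 ratios multiply, 5 sense flips]
mesh 1 [64T→36T]: running ratio 16/9, sense −
mesh 2 [33T→62T]: running ratio 88/93, sense +
mesh 3 [37T→37T]: running ratio 88/93, sense −
mesh 4 [59T→61T]: running ratio 5192/5673, sense +
mesh 5 [61T→30T]: running ratio 2596/1395, sense −
ω_out/ω_in = -2596/1395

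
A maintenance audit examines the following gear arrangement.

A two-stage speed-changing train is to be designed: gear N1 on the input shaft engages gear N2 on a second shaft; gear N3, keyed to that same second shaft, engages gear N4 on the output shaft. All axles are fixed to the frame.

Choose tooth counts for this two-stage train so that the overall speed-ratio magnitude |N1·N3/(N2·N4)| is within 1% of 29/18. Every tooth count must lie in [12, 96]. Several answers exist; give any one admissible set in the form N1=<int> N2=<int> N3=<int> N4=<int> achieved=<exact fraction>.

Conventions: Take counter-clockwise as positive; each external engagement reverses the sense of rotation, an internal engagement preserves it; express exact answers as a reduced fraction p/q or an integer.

design class (target 29/18): fixed-axis compound train
target = 29/18 in lowest terms: an exact hit needs N1·N3 = k·29 and N2·N4 = k·18 for one integer k, every count in [12, 96]; additionally prefer no 1:1 stage (N1 ≠ N2, N3 ≠ N4)
k = 1…11: no 1:1-free in-range split of k·29 and k·18 into factor pairs; take k = 12
k = 12: N1·N3 = 348 = 12·29, N2·N4 = 216 = 18·12
achieved = 12·29/(18·12) = 29/18; |achieved − target| = 0 ≤ 29/1800 ✓

N1=12 N2=18 N3=29 N4=12 achieved=29/18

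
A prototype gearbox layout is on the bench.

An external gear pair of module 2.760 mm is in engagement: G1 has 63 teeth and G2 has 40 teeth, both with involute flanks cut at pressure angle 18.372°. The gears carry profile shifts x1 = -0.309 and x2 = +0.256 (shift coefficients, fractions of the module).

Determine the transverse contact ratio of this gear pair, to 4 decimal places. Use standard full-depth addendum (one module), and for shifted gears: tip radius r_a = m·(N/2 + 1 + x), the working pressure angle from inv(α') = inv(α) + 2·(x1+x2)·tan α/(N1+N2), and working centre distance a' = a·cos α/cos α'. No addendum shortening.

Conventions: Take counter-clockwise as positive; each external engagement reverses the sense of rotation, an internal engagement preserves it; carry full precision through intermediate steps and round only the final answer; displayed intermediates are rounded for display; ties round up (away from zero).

single-mesh involute tooth geometry (63T engaging 40T at module 2.760)
base radii: r_b1 = 82.508682, r_b2 = 52.386464
tip radii: r_a1 = 88.847160, r_a2 = 58.666560
inv(α') = inv(18.372°) + 2·(-0.309+0.256)·tan α/(63+40) = 0.01111937  ⇒  α' = 18.19259°
a' = a·cos α / cos α' = 142.1400·cos 18.372°/cos 18.19259° = 141.993028
action lengths: √(r_a1²−r_b1²) = 32.956567, √(r_a2²−r_b2²) = 26.408779
base pitch p_b = π·m·cos α = 8.228847
CR = (32.956567 + 26.408779 − 141.993028·sin 18.19259°)/8.228847 = 1.826917
contact ratio ≈ 1.8269

1.8269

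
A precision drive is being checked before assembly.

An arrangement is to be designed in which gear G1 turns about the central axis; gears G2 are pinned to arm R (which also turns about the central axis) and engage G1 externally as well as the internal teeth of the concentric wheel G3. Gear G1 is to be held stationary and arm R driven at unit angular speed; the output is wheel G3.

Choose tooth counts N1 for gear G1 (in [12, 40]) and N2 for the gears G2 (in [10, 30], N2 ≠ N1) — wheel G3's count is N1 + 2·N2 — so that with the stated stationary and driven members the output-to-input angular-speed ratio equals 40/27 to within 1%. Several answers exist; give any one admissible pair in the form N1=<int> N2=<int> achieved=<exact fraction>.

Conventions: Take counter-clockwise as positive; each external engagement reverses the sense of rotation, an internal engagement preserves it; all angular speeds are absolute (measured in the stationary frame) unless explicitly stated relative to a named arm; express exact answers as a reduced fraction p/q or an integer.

topology: planetary set — design target 40/27, arm = carrier (Willis)
Willis with ω_sun = 0: ω_ring/ω_arm = (N1+N3)/N3; set equal to 40/27  ⇒  N3/N1 = 1/(40/27 − 1) = 27/13
N3 = N1 + 2·N2  ⇒  N2/N1 = (N3/N1 − 1)/2 = (27/13 − 1)/2 = 7/13
smallest multiple with N1 ≥ 12 and N2 ≥ 10: k = 2  ⇒  N1 = 2·13 = 26, N2 = 2·7 = 14 (N1 ≤ 40, N2 ≤ 30, N2 ≠ N1 ✓), N3 = 26 + 2·14 = 54
check: (N1+N3)/N3 with N1 = 26, N3 = 54 gives 40/27; |achieved − target| = 0 ≤ 2/135 ✓

N1=26 N2=14 achieved=40/27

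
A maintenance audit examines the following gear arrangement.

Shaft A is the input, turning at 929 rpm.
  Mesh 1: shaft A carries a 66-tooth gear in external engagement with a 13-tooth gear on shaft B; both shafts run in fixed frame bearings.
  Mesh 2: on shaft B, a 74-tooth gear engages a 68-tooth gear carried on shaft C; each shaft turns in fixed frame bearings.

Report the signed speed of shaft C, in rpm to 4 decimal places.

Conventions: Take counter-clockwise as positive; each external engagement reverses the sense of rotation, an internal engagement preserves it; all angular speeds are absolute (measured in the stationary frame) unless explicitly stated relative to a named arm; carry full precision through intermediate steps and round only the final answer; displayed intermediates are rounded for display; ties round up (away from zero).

+5132.6199 rpm

recognized (3 fixed axles, 2 meshes): fixed-axis compound train
mesh 1 [66T→13T]: ω = 929.0000×66/13 = 4716.4615 rpm, sense flips to −
mesh 2 [74T→68T]: ω = 4716.4615×74/68 = 5132.6199 rpm, sense flips to +
signed output speed = +5132.6199 rpm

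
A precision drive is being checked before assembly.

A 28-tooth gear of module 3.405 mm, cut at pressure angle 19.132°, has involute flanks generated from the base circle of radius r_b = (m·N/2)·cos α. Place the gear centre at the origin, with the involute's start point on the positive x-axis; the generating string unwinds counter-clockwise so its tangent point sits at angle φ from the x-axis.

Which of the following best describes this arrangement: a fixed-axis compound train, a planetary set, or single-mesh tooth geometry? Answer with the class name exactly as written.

single-mesh tooth geometry

class = single-mesh tooth geometry [base-circle involute, m = 3.405, 28T]
classification: single-mesh tooth geometry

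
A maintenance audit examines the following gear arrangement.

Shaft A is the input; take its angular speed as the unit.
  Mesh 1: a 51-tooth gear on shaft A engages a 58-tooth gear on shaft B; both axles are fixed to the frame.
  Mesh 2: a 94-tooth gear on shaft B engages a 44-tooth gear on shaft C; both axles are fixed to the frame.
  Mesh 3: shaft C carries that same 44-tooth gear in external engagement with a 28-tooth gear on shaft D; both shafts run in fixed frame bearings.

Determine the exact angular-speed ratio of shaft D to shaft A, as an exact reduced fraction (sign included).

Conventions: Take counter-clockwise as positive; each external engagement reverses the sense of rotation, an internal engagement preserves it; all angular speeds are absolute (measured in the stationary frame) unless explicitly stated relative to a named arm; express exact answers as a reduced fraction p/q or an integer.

class = fixed-axis compound train [3 meshes; 3 ratios multiply, 3 sense flips]
mesh 1 [51T→58T]: running ratio 51/58, sense −
mesh 2 [94T→44T]: running ratio 2397/1276, sense +
mesh 3 [44T→28T]: running ratio 2397/812, sense −
ω_out/ω_in = -2397/812

-2397/812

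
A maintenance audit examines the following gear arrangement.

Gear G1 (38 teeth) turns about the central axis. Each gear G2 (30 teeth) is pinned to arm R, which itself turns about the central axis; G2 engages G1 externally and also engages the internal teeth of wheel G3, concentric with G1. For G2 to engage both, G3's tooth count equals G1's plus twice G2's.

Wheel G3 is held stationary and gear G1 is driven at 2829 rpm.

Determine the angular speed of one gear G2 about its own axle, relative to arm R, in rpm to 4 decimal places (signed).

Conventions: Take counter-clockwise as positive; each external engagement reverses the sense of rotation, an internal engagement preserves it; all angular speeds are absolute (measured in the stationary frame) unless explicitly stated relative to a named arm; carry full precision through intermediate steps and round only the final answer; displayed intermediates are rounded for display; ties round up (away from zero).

topology: planetary set — G1 38T / G2 30T / G3 98T, arm = carrier (Willis)
normalise by the input: solve with ω_sun = 1, then scale by 2829 rpm
ring teeth: 38 + 2·30 = 98
38(ω_sun−ω_arm) = −98(ω_ring−ω_arm),  ω_ring = 0, ω_sun = 1
38(1−ω_arm) = −98(0−ω_arm)  ⇒  136·ω_arm = 38  ⇒  ω_arm = 19/68
sun–planet mesh: 38·(1−19/68) = −30·(ω_p−ω_arm)  ⇒  ω_p−ω_arm = -931/1020
scale: ω_p−ω_arm = -931/1020 × 2829 rpm = -2582.1559 rpm

-2582.1559 rpm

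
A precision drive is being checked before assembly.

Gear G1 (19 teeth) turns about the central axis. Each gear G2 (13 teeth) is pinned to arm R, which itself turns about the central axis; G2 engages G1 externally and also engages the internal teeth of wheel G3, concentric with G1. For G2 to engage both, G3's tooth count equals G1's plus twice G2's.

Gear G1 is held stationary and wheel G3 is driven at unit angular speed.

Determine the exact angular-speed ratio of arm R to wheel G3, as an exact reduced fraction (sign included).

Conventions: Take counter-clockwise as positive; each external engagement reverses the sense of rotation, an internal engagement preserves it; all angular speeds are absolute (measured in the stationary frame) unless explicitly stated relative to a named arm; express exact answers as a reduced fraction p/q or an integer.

planetary set (19T centre, 13T on arm, 45T internal) — Willis relation
ring teeth: 19 + 2·13 = 45
19(ω_sun−ω_arm) = −45(ω_ring−ω_arm),  ω_sun = 0, ω_ring = 1
19(0−ω_arm) = −45(1−ω_arm)  ⇒  64·ω_arm = 45  ⇒  ω_arm = 45/64
ω_out/ω_in = 45/64

45/64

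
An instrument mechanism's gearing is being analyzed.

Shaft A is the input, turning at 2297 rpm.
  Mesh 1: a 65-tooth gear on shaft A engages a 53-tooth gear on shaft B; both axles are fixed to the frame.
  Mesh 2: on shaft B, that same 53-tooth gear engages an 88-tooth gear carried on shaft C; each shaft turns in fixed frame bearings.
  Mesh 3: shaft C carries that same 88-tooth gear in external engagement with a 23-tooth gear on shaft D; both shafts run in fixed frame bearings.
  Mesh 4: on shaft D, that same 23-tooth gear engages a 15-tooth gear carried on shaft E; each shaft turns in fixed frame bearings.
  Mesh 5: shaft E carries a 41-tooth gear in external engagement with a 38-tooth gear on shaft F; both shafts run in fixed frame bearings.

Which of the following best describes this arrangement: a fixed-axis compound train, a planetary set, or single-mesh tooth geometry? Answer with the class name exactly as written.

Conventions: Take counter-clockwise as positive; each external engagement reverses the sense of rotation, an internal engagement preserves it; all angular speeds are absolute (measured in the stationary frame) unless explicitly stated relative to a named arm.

fixed-axis compound train

class = fixed-axis compound train [5 meshes; 5 ratios multiply, 5 sense flips]
classification: fixed-axis compound train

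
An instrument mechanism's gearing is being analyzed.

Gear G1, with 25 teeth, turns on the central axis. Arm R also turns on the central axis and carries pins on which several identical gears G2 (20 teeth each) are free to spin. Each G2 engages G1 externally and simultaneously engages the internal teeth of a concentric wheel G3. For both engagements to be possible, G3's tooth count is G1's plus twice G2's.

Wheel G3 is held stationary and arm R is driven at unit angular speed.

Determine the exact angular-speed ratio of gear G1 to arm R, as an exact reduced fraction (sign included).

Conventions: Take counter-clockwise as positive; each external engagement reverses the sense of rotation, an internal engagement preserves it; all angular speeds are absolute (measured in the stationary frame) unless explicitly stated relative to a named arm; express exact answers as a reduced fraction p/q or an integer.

18/5

class = planetary set [G3 = 25+2·20 = 65; Willis about the carrier]
ring teeth: 25 + 2·20 = 65
25(ω_sun−ω_arm) = −65(ω_ring−ω_arm),  ω_ring = 0, ω_arm = 1
ω_sun = 1 − (65/25)(0−1) = 18/5
ω_out/ω_in = 18/5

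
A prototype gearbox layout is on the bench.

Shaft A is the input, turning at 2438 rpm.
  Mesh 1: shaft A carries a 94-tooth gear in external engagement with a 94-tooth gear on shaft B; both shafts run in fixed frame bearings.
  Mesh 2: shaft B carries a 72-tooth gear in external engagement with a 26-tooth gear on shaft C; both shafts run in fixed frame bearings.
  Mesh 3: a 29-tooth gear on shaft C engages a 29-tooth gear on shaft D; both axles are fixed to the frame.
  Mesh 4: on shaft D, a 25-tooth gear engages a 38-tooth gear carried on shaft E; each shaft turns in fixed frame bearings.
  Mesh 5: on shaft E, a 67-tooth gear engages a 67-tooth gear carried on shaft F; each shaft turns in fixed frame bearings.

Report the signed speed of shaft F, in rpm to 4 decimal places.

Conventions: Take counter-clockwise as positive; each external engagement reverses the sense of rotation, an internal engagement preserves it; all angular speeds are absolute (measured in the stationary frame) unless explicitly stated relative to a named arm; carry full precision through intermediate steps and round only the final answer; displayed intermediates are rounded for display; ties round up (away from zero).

-4441.7004 rpm

class = fixed-axis compound train [5 meshes; 5 ratios multiply, 5 sense flips]
mesh 1 [94T→94T]: ω = 2438.0000×94/94 = 2438.0000 rpm, sense flips to −
mesh 2 [72T→26T]: ω = 2438.0000×72/26 = 6751.3846 rpm, sense flips to +
mesh 3 [29T→29T]: ω = 6751.3846×29/29 = 6751.3846 rpm, sense flips to −
mesh 4 [25T→38T]: ω = 6751.3846×25/38 = 4441.7004 rpm, sense flips to +
mesh 5 [67T→67T]: ω = 4441.7004×67/67 = 4441.7004 rpm, sense flips to −
signed output speed = -4441.7004 rpm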